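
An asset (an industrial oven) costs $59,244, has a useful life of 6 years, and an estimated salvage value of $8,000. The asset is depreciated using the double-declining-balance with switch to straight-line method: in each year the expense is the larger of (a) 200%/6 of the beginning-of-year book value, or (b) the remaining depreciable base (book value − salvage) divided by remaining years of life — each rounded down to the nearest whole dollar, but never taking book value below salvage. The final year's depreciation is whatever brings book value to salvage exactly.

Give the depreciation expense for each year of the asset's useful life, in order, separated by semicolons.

Depreciable base = $59,244 − $8,000 = $51,244.
Year 1: DB = ⌊$59,244 × 200%/6⌋ = $19,748; SL = ⌊$51,244/6⌋ = $8,540 → take DB $19,748. Book value $39,496.
Year 2: DB = ⌊$39,496 × 200%/6⌋ = $13,165; SL = ⌊$31,496/5⌋ = $6,299 → take DB $13,165. Book value $26,331.
Year 3: DB = ⌊$26,331 × 200%/6⌋ = $8,777; SL = ⌊$18,331/4⌋ = $4,582 → take DB $8,777. Book value $17,554.
Year 4: DB = ⌊$17,554 × 200%/6⌋ = $5,851; SL = ⌊$9,554/3⌋ = $3,184 → take DB $5,851. Book value $11,703.
Year 5: DB = ⌊$11,703 × 200%/6⌋ = $3,901; SL = ⌊$3,703/2⌋ = $1,851 → take DB $3,901, capped at $3,703. Book value $8,000.
Year 6 (final): $8,000 − $8,000 = $0. Book value $8,000.

$19,748; $13,165; $8,777; $5,851; $3,703; $0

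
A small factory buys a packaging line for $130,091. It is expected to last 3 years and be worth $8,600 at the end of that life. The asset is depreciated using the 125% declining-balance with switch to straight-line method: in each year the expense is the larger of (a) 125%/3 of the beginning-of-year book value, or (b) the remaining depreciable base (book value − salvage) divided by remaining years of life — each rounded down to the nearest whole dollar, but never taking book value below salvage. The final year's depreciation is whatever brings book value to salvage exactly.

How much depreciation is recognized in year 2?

Depreciable base = $130,091 − $8,600 = $121,491.
Year 1: DB = ⌊$130,091 × 125%/3⌋ = $54,204; SL = ⌊$121,491/3⌋ = $40,497 → take DB $54,204. Book value $75,887.
Year 2: DB = ⌊$75,887 × 125%/3⌋ = $31,619; SL = ⌊$67,287/2⌋ = $33,643 → take SL $33,643. Book value $42,244.

$33,643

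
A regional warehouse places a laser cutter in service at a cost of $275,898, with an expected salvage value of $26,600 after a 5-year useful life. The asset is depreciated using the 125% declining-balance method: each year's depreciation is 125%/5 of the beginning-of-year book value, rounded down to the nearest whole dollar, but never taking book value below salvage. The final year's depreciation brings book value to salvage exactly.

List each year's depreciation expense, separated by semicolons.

Depreciable base = $275,898 − $26,600 = $249,298.
Year 1: ⌊$275,898 × 125%/5⌋ = $68,974. Book value $206,924.
Year 2: ⌊$206,924 × 125%/5⌋ = $51,731. Book value $155,193.
Year 3: ⌊$155,193 × 125%/5⌋ = $38,798. Book value $116,395.
Year 4: ⌊$116,395 × 125%/5⌋ = $29,098. Book value $87,297.
Year 5 (final): $87,297 − $26,600 = $60,697. Book value $26,600.

$68,974; $51,731; $38,798; $29,098; $60,697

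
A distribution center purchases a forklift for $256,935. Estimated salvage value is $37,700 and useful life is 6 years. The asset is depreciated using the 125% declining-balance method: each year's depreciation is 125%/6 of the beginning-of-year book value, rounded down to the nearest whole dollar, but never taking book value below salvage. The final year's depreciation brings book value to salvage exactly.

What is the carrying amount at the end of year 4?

Depreciable base = $256,935 − $37,700 = $219,235.
Year 1: ⌊$256,935 × 125%/6⌋ = $53,528. Book value $203,407.
Year 2: ⌊$203,407 × 125%/6⌋ = $42,376. Book value $161,031.
Year 3: ⌊$161,031 × 125%/6⌋ = $33,548. Book value $127,483.
Year 4: ⌊$127,483 × 125%/6⌋ = $26,558. Book value $100,925.

$100,925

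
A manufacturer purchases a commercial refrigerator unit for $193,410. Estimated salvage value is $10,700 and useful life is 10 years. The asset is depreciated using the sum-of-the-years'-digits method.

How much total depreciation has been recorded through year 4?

Depreciable base = $193,410 − $10,700 = $182,710.
Sum of the years' digits = 10+9+8+7+6+5+4+3+2+1 = 55.
Year 1: $182,710 × 10/55 = $33,220. Book value $160,190.
Year 2: $182,710 × 9/55 = $29,898. Book value $130,292.
Year 3: $182,710 × 8/55 = $26,576. Book value $103,716.
Year 4: $182,710 × 7/55 = $23,254. Book value $80,462.
Accumulated through year 4 = $193,410 − $80,462 = $112,948.

$112,948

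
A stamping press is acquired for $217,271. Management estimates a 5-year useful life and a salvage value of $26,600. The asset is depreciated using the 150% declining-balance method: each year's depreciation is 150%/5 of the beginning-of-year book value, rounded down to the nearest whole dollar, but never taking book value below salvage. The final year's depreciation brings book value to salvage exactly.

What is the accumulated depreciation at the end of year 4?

Depreciable base = $217,271 − $26,600 = $190,671.
Year 1: ⌊$217,271 × 150%/5⌋ = $65,181. Book value $152,090.
Year 2: ⌊$152,090 × 150%/5⌋ = $45,627. Book value $106,463.
Year 3: ⌊$106,463 × 150%/5⌋ = $31,938. Book value $74,525.
Year 4: ⌊$74,525 × 150%/5⌋ = $22,357. Book value $52,168.
Accumulated through year 4 = $217,271 − $52,168 = $165,103.

$165,103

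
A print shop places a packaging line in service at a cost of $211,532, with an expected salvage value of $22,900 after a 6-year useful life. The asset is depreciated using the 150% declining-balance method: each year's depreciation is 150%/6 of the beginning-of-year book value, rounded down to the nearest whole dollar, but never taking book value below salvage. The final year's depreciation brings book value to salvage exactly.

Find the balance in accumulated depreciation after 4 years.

$144,601

Depreciable base = $211,532 − $22,900 = $188,632.
Year 1: ⌊$211,532 × 150%/6⌋ = $52,883. Book value $158,649.
Year 2: ⌊$158,649 × 150%/6⌋ = $39,662. Book value $118,987.
Year 3: ⌊$118,987 × 150%/6⌋ = $29,746. Book value $89,241.
Year 4: ⌊$89,241 × 150%/6⌋ = $22,310. Book value $66,931.
Accumulated through year 4 = $211,532 − $66,931 = $144,601.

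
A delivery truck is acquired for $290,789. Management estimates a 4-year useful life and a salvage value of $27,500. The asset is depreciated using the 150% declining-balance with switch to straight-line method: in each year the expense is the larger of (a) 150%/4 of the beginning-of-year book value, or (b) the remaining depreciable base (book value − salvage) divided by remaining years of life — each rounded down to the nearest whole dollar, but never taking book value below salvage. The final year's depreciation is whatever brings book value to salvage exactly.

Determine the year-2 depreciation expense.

Depreciable base = $290,789 − $27,500 = $263,289.
Year 1: DB = ⌊$290,789 × 150%/4⌋ = $109,045; SL = ⌊$263,289/4⌋ = $65,822 → take DB $109,045. Book value $181,744.
Year 2: DB = ⌊$181,744 × 150%/4⌋ = $68,154; SL = ⌊$154,244/3⌋ = $51,414 → take DB $68,154. Book value $113,590.

$68,154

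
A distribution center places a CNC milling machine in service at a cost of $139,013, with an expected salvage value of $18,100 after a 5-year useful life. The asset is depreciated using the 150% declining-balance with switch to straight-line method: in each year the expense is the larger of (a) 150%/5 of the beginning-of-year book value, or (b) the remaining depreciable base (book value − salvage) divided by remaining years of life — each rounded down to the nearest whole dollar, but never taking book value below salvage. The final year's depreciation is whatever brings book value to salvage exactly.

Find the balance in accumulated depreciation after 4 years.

Depreciable base = $139,013 − $18,100 = $120,913.
Year 1: DB = ⌊$139,013 × 150%/5⌋ = $41,703; SL = ⌊$120,913/5⌋ = $24,182 → take DB $41,703. Book value $97,310.
Year 2: DB = ⌊$97,310 × 150%/5⌋ = $29,193; SL = ⌊$79,210/4⌋ = $19,802 → take DB $29,193. Book value $68,117.
Year 3: DB = ⌊$68,117 × 150%/5⌋ = $20,435; SL = ⌊$50,017/3⌋ = $16,672 → take DB $20,435. Book value $47,682.
Year 4: DB = ⌊$47,682 × 150%/5⌋ = $14,304; SL = ⌊$29,582/2⌋ = $14,791 → take SL $14,791. Book value $32,891.
Accumulated through year 4 = $139,013 − $32,891 = $106,122.

$106,122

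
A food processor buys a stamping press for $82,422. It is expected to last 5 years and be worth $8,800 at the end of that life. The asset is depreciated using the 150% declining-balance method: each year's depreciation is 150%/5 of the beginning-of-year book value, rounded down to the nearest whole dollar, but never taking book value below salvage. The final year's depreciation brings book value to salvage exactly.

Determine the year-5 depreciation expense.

$10,991

Depreciable base = $82,422 − $8,800 = $73,622.
Year 1: ⌊$82,422 × 150%/5⌋ = $24,726. Book value $57,696.
Year 2: ⌊$57,696 × 150%/5⌋ = $17,308. Book value $40,388.
Year 3: ⌊$40,388 × 150%/5⌋ = $12,116. Book value $28,272.
Year 4: ⌊$28,272 × 150%/5⌋ = $8,481. Book value $19,791.
Year 5 (final): $19,791 − $8,800 = $10,991. Book value $8,800.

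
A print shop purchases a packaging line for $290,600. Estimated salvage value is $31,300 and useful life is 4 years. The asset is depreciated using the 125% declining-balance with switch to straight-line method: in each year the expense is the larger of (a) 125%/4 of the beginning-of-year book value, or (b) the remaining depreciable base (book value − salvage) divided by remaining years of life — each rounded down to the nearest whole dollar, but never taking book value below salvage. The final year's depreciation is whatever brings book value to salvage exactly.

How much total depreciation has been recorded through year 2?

$153,245

Depreciable base = $290,600 − $31,300 = $259,300.
Year 1: DB = ⌊$290,600 × 125%/4⌋ = $90,812; SL = ⌊$259,300/4⌋ = $64,825 → take DB $90,812. Book value $199,788.
Year 2: DB = ⌊$199,788 × 125%/4⌋ = $62,433; SL = ⌊$168,488/3⌋ = $56,162 → take DB $62,433. Book value $137,355.
Accumulated through year 2 = $290,600 − $137,355 = $153,245.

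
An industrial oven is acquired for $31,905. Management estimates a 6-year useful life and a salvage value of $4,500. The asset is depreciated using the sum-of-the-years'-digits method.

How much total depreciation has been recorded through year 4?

$23,490

Depreciable base = $31,905 − $4,500 = $27,405.
Sum of the years' digits = 6+5+4+3+2+1 = 21.
Year 1: $27,405 × 6/21 = $7,830. Book value $24,075.
Year 2: $27,405 × 5/21 = $6,525. Book value $17,550.
Year 3: $27,405 × 4/21 = $5,220. Book value $12,330.
Year 4: $27,405 × 3/21 = $3,915. Book value $8,415.
Accumulated through year 4 = $31,905 − $8,415 = $23,490.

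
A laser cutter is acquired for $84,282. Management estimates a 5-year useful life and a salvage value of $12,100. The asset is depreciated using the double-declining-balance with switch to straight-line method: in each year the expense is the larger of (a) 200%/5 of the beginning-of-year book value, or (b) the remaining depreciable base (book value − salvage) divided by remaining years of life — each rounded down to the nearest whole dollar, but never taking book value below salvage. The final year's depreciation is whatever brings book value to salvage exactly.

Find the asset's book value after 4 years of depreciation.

$12,100

Depreciable base = $84,282 − $12,100 = $72,182.
Year 1: DB = ⌊$84,282 × 200%/5⌋ = $33,712; SL = ⌊$72,182/5⌋ = $14,436 → take DB $33,712. Book value $50,570.
Year 2: DB = ⌊$50,570 × 200%/5⌋ = $20,228; SL = ⌊$38,470/4⌋ = $9,617 → take DB $20,228. Book value $30,342.
Year 3: DB = ⌊$30,342 × 200%/5⌋ = $12,136; SL = ⌊$18,242/3⌋ = $6,080 → take DB $12,136. Book value $18,206.
Year 4: DB = ⌊$18,206 × 200%/5⌋ = $7,282; SL = ⌊$6,106/2⌋ = $3,053 → take DB $7,282, capped at $6,106. Book value $12,100.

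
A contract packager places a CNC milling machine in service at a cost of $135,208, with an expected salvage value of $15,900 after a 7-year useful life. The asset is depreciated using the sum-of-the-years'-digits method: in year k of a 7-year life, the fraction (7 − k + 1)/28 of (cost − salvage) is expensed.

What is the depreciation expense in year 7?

$4,261

Depreciable base = $135,208 − $15,900 = $119,308.
Sum of the years' digits = 7+6+5+4+3+2+1 = 28.
Year 1: $119,308 × 7/28 = $29,827. Book value $105,381.
Year 2: $119,308 × 6/28 = $25,566. Book value $79,815.
Year 3: $119,308 × 5/28 = $21,305. Book value $58,510.
Year 4: $119,308 × 4/28 = $17,044. Book value $41,466.
Year 5: $119,308 × 3/28 = $12,783. Book value $28,683.
Year 6: $119,308 × 2/28 = $8,522. Book value $20,161.
Year 7: $119,308 × 1/28 = $4,261. Book value $15,900.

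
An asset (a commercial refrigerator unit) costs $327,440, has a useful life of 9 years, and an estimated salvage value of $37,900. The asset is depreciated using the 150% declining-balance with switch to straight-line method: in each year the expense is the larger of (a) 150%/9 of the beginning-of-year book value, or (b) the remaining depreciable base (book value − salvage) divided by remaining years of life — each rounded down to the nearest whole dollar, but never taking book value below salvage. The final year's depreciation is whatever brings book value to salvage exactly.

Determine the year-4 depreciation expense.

Depreciable base = $327,440 − $37,900 = $289,540.
Year 1: DB = ⌊$327,440 × 150%/9⌋ = $54,573; SL = ⌊$289,540/9⌋ = $32,171 → take DB $54,573. Book value $272,867.
Year 2: DB = ⌊$272,867 × 150%/9⌋ = $45,477; SL = ⌊$234,967/8⌋ = $29,370 → take DB $45,477. Book value $227,390.
Year 3: DB = ⌊$227,390 × 150%/9⌋ = $37,898; SL = ⌊$189,490/7⌋ = $27,070 → take DB $37,898. Book value $189,492.
Year 4: DB = ⌊$189,492 × 150%/9⌋ = $31,582; SL = ⌊$151,592/6⌋ = $25,265 → take DB $31,582. Book value $157,910.

$31,582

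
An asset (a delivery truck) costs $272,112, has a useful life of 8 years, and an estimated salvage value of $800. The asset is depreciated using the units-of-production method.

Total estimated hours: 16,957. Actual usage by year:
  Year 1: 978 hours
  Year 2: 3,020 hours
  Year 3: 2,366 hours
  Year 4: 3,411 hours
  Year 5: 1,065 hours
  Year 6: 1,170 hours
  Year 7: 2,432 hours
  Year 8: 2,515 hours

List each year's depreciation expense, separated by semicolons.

$15,648; $48,320; $37,856; $54,576; $17,040; $18,720; $38,912; $40,240

Depreciable base = $272,112 − $800 = $271,312.
Rate = $271,312 / 16,957 hours = $16 per hour.
Year 1: 978 × $16 = $15,648. Book value $256,464.
Year 2: 3,020 × $16 = $48,320. Book value $208,144.
Year 3: 2,366 × $16 = $37,856. Book value $170,288.
Year 4: 3,411 × $16 = $54,576. Book value $115,712.
Year 5: 1,065 × $16 = $17,040. Book value $98,672.
Year 6: 1,170 × $16 = $18,720. Book value $79,952.
Year 7: 2,432 × $16 = $38,912. Book value $41,040.
Year 8: 2,515 × $16 = $40,240. Book value $800.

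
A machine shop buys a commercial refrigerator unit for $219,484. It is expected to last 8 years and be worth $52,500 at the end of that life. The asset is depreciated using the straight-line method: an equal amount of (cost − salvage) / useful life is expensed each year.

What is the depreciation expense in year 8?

$20,873

Depreciable base = $219,484 − $52,500 = $166,984.
Annual expense = $166,984 / 8 = $20,873.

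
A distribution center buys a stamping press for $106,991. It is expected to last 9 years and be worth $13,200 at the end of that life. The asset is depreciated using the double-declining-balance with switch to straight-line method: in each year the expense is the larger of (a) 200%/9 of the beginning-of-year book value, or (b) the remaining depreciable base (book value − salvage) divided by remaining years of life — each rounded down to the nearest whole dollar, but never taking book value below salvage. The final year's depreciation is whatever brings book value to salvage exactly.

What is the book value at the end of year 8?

$14,330

Depreciable base = $106,991 − $13,200 = $93,791.
Year 1: DB = ⌊$106,991 × 200%/9⌋ = $23,775; SL = ⌊$93,791/9⌋ = $10,421 → take DB $23,775. Book value $83,216.
Year 2: DB = ⌊$83,216 × 200%/9⌋ = $18,492; SL = ⌊$70,016/8⌋ = $8,752 → take DB $18,492. Book value $64,724.
Year 3: DB = ⌊$64,724 × 200%/9⌋ = $14,383; SL = ⌊$51,524/7⌋ = $7,360 → take DB $14,383. Book value $50,341.
Year 4: DB = ⌊$50,341 × 200%/9⌋ = $11,186; SL = ⌊$37,141/6⌋ = $6,190 → take DB $11,186. Book value $39,155.
Year 5: DB = ⌊$39,155 × 200%/9⌋ = $8,701; SL = ⌊$25,955/5⌋ = $5,191 → take DB $8,701. Book value $30,454.
Year 6: DB = ⌊$30,454 × 200%/9⌋ = $6,767; SL = ⌊$17,254/4⌋ = $4,313 → take DB $6,767. Book value $23,687.
Year 7: DB = ⌊$23,687 × 200%/9⌋ = $5,263; SL = ⌊$10,487/3⌋ = $3,495 → take DB $5,263. Book value $18,424.
Year 8: DB = ⌊$18,424 × 200%/9⌋ = $4,094; SL = ⌊$5,224/2⌋ = $2,612 → take DB $4,094. Book value $14,330.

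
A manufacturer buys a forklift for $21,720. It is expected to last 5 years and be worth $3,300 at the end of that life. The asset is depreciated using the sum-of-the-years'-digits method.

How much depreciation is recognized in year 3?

$3,684

Depreciable base = $21,720 − $3,300 = $18,420.
Sum of the years' digits = 5+4+3+2+1 = 15.
Year 1: $18,420 × 5/15 = $6,140. Book value $15,580.
Year 2: $18,420 × 4/15 = $4,912. Book value $10,668.
Year 3: $18,420 × 3/15 = $3,684. Book value $6,984.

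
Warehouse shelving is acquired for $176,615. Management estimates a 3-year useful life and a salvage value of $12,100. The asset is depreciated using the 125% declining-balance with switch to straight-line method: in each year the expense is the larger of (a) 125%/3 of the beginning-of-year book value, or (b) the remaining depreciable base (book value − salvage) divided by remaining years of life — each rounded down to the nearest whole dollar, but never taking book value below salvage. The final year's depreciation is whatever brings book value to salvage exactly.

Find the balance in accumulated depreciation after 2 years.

$119,052

Depreciable base = $176,615 − $12,100 = $164,515.
Year 1: DB = ⌊$176,615 × 125%/3⌋ = $73,589; SL = ⌊$164,515/3⌋ = $54,838 → take DB $73,589. Book value $103,026.
Year 2: DB = ⌊$103,026 × 125%/3⌋ = $42,927; SL = ⌊$90,926/2⌋ = $45,463 → take SL $45,463. Book value $57,563.
Accumulated through year 2 = $176,615 − $57,563 = $119,052.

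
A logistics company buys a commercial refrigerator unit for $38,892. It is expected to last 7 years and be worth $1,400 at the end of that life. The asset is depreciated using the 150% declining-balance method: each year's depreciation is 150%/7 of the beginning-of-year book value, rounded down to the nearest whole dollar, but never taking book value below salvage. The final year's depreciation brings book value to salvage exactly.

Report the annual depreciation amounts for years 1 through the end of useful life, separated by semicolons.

$8,334; $6,548; $5,145; $4,042; $3,176; $2,495; $7,752

Depreciable base = $38,892 − $1,400 = $37,492.
Year 1: ⌊$38,892 × 150%/7⌋ = $8,334. Book value $30,558.
Year 2: ⌊$30,558 × 150%/7⌋ = $6,548. Book value $24,010.
Year 3: ⌊$24,010 × 150%/7⌋ = $5,145. Book value $18,865.
Year 4: ⌊$18,865 × 150%/7⌋ = $4,042. Book value $14,823.
Year 5: ⌊$14,823 × 150%/7⌋ = $3,176. Book value $11,647.
Year 6: ⌊$11,647 × 150%/7⌋ = $2,495. Book value $9,152.
Year 7 (final): $9,152 − $1,400 = $7,752. Book value $1,400.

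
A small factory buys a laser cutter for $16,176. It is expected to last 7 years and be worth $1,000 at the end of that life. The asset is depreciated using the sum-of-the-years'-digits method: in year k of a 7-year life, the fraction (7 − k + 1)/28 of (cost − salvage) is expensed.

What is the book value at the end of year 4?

Depreciable base = $16,176 − $1,000 = $15,176.
Sum of the years' digits = 7+6+5+4+3+2+1 = 28.
Year 1: $15,176 × 7/28 = $3,794. Book value $12,382.
Year 2: $15,176 × 6/28 = $3,252. Book value $9,130.
Year 3: $15,176 × 5/28 = $2,710. Book value $6,420.
Year 4: $15,176 × 4/28 = $2,168. Book value $4,252.

$4,252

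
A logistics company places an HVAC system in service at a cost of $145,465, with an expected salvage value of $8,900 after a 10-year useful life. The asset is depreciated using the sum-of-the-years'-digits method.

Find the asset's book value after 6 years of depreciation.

Depreciable base = $145,465 − $8,900 = $136,565.
Sum of the years' digits = 10+9+8+7+6+5+4+3+2+1 = 55.
Year 1: $136,565 × 10/55 = $24,830. Book value $120,635.
Year 2: $136,565 × 9/55 = $22,347. Book value $98,288.
Year 3: $136,565 × 8/55 = $19,864. Book value $78,424.
Year 4: $136,565 × 7/55 = $17,381. Book value $61,043.
Year 5: $136,565 × 6/55 = $14,898. Book value $46,145.
Year 6: $136,565 × 5/55 = $12,415. Book value $33,730.

$33,730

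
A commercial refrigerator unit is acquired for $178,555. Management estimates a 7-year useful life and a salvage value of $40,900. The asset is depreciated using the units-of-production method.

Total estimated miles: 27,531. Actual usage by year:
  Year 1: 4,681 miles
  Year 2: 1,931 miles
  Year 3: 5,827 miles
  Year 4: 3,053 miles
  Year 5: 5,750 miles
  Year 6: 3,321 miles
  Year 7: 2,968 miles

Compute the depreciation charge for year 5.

Depreciable base = $178,555 − $40,900 = $137,655.
Rate = $137,655 / 27,531 miles = $5 per mile.
Year 1: 4,681 × $5 = $23,405. Book value $155,150.
Year 2: 1,931 × $5 = $9,655. Book value $145,495.
Year 3: 5,827 × $5 = $29,135. Book value $116,360.
Year 4: 3,053 × $5 = $15,265. Book value $101,095.
Year 5: 5,750 × $5 = $28,750. Book value $72,345.

$28,750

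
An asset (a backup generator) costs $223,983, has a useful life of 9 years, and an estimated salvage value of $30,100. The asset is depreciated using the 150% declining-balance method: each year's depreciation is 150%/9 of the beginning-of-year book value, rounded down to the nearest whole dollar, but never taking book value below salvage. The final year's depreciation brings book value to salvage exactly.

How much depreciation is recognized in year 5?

$18,003

Depreciable base = $223,983 − $30,100 = $193,883.
Year 1: ⌊$223,983 × 150%/9⌋ = $37,330. Book value $186,653.
Year 2: ⌊$186,653 × 150%/9⌋ = $31,108. Book value $155,545.
Year 3: ⌊$155,545 × 150%/9⌋ = $25,924. Book value $129,621.
Year 4: ⌊$129,621 × 150%/9⌋ = $21,603. Book value $108,018.
Year 5: ⌊$108,018 × 150%/9⌋ = $18,003. Book value $90,015.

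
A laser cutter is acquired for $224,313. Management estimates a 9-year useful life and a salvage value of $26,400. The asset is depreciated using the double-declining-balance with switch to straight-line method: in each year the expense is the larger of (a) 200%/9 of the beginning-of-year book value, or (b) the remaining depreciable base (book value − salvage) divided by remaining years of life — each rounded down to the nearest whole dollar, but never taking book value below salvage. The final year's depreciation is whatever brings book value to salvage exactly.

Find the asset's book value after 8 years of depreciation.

Depreciable base = $224,313 − $26,400 = $197,913.
Year 1: DB = ⌊$224,313 × 200%/9⌋ = $49,847; SL = ⌊$197,913/9⌋ = $21,990 → take DB $49,847. Book value $174,466.
Year 2: DB = ⌊$174,466 × 200%/9⌋ = $38,770; SL = ⌊$148,066/8⌋ = $18,508 → take DB $38,770. Book value $135,696.
Year 3: DB = ⌊$135,696 × 200%/9⌋ = $30,154; SL = ⌊$109,296/7⌋ = $15,613 → take DB $30,154. Book value $105,542.
Year 4: DB = ⌊$105,542 × 200%/9⌋ = $23,453; SL = ⌊$79,142/6⌋ = $13,190 → take DB $23,453. Book value $82,089.
Year 5: DB = ⌊$82,089 × 200%/9⌋ = $18,242; SL = ⌊$55,689/5⌋ = $11,137 → take DB $18,242. Book value $63,847.
Year 6: DB = ⌊$63,847 × 200%/9⌋ = $14,188; SL = ⌊$37,447/4⌋ = $9,361 → take DB $14,188. Book value $49,659.
Year 7: DB = ⌊$49,659 × 200%/9⌋ = $11,035; SL = ⌊$23,259/3⌋ = $7,753 → take DB $11,035. Book value $38,624.
Year 8: DB = ⌊$38,624 × 200%/9⌋ = $8,583; SL = ⌊$12,224/2⌋ = $6,112 → take DB $8,583. Book value $30,041.

$30,041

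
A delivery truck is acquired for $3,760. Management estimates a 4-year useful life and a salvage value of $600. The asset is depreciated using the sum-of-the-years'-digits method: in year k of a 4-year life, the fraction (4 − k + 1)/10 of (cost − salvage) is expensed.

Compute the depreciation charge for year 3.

Depreciable base = $3,760 − $600 = $3,160.
Sum of the years' digits = 4+3+2+1 = 10.
Year 1: $3,160 × 4/10 = $1,264. Book value $2,496.
Year 2: $3,160 × 3/10 = $948. Book value $1,548.
Year 3: $3,160 × 2/10 = $632. Book value $916.

$632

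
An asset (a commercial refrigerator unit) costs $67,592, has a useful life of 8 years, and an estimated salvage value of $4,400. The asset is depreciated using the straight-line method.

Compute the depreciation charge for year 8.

Depreciable base = $67,592 − $4,400 = $63,192.
Annual expense = $63,192 / 8 = $7,899.

$7,899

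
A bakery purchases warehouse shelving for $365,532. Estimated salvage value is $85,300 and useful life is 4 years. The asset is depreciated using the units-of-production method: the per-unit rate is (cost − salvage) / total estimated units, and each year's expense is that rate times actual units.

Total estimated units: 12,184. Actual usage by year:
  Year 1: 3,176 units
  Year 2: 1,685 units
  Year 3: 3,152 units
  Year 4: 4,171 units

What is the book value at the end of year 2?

$253,729

Depreciable base = $365,532 − $85,300 = $280,232.
Rate = $280,232 / 12,184 units = $23 per unit.
Year 1: 3,176 × $23 = $73,048. Book value $292,484.
Year 2: 1,685 × $23 = $38,755. Book value $253,729.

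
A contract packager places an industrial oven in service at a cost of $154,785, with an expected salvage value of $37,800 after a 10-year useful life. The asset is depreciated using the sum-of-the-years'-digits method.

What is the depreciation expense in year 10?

$2,127

Depreciable base = $154,785 − $37,800 = $116,985.
Sum of the years' digits = 10+9+8+7+6+5+4+3+2+1 = 55.
Year 1: $116,985 × 10/55 = $21,270. Book value $133,515.
Year 2: $116,985 × 9/55 = $19,143. Book value $114,372.
Year 3: $116,985 × 8/55 = $17,016. Book value $97,356.
Year 4: $116,985 × 7/55 = $14,889. Book value $82,467.
Year 5: $116,985 × 6/55 = $12,762. Book value $69,705.
Year 6: $116,985 × 5/55 = $10,635. Book value $59,070.
Year 7: $116,985 × 4/55 = $8,508. Book value $50,562.
Year 8: $116,985 × 3/55 = $6,381. Book value $44,181.
Year 9: $116,985 × 2/55 = $4,254. Book value $39,927.
Year 10: $116,985 × 1/55 = $2,127. Book value $37,800.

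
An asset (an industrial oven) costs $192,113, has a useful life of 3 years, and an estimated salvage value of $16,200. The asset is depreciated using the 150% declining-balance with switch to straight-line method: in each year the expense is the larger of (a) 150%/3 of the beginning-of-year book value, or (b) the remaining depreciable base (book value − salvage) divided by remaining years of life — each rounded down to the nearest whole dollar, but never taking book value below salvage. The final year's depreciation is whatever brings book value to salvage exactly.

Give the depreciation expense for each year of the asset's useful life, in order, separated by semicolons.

$96,056; $48,028; $31,829

Depreciable base = $192,113 − $16,200 = $175,913.
Year 1: DB = ⌊$192,113 × 150%/3⌋ = $96,056; SL = ⌊$175,913/3⌋ = $58,637 → take DB $96,056. Book value $96,057.
Year 2: DB = ⌊$96,057 × 150%/3⌋ = $48,028; SL = ⌊$79,857/2⌋ = $39,928 → take DB $48,028. Book value $48,029.
Year 3 (final): $48,029 − $16,200 = $31,829. Book value $16,200.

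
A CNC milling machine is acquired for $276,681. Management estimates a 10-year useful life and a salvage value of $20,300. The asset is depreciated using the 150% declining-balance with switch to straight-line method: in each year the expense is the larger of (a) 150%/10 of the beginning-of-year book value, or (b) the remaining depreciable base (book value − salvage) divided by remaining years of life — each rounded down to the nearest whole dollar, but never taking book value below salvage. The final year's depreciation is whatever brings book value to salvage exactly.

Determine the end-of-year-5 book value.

Depreciable base = $276,681 − $20,300 = $256,381.
Year 1: DB = ⌊$276,681 × 150%/10⌋ = $41,502; SL = ⌊$256,381/10⌋ = $25,638 → take DB $41,502. Book value $235,179.
Year 2: DB = ⌊$235,179 × 150%/10⌋ = $35,276; SL = ⌊$214,879/9⌋ = $23,875 → take DB $35,276. Book value $199,903.
Year 3: DB = ⌊$199,903 × 150%/10⌋ = $29,985; SL = ⌊$179,603/8⌋ = $22,450 → take DB $29,985. Book value $169,918.
Year 4: DB = ⌊$169,918 × 150%/10⌋ = $25,487; SL = ⌊$149,618/7⌋ = $21,374 → take DB $25,487. Book value $144,431.
Year 5: DB = ⌊$144,431 × 150%/10⌋ = $21,664; SL = ⌊$124,131/6⌋ = $20,688 → take DB $21,664. Book value $122,767.

$122,767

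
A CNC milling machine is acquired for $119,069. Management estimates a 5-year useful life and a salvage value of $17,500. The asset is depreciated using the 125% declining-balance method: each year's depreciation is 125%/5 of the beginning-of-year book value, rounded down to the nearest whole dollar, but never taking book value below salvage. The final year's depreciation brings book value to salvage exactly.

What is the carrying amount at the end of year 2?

Depreciable base = $119,069 − $17,500 = $101,569.
Year 1: ⌊$119,069 × 125%/5⌋ = $29,767. Book value $89,302.
Year 2: ⌊$89,302 × 125%/5⌋ = $22,325. Book value $66,977.

$66,977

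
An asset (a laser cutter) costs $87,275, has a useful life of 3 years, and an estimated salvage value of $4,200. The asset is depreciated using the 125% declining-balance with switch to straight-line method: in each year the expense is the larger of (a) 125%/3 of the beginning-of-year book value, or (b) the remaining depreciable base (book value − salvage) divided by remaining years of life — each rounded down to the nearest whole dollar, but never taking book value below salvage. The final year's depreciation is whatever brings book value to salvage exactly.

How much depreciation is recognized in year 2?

Depreciable base = $87,275 − $4,200 = $83,075.
Year 1: DB = ⌊$87,275 × 125%/3⌋ = $36,364; SL = ⌊$83,075/3⌋ = $27,691 → take DB $36,364. Book value $50,911.
Year 2: DB = ⌊$50,911 × 125%/3⌋ = $21,212; SL = ⌊$46,711/2⌋ = $23,355 → take SL $23,355. Book value $27,556.

$23,355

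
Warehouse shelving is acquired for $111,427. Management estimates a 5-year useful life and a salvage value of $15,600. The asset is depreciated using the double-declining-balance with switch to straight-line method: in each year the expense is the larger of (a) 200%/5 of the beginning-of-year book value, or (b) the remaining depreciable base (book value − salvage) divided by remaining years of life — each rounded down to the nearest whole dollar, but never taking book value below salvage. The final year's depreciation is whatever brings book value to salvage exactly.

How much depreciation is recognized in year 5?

$0

Depreciable base = $111,427 − $15,600 = $95,827.
Year 1: DB = ⌊$111,427 × 200%/5⌋ = $44,570; SL = ⌊$95,827/5⌋ = $19,165 → take DB $44,570. Book value $66,857.
Year 2: DB = ⌊$66,857 × 200%/5⌋ = $26,742; SL = ⌊$51,257/4⌋ = $12,814 → take DB $26,742. Book value $40,115.
Year 3: DB = ⌊$40,115 × 200%/5⌋ = $16,046; SL = ⌊$24,515/3⌋ = $8,171 → take DB $16,046. Book value $24,069.
Year 4: DB = ⌊$24,069 × 200%/5⌋ = $9,627; SL = ⌊$8,469/2⌋ = $4,234 → take DB $9,627, capped at $8,469. Book value $15,600.
Year 5 (final): $15,600 − $15,600 = $0. Book value $15,600.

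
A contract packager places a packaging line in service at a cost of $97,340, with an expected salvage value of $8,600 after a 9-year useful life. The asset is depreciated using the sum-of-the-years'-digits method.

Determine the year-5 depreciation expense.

Depreciable base = $97,340 − $8,600 = $88,740.
Sum of the years' digits = 9+8+7+6+5+4+3+2+1 = 45.
Year 1: $88,740 × 9/45 = $17,748. Book value $79,592.
Year 2: $88,740 × 8/45 = $15,776. Book value $63,816.
Year 3: $88,740 × 7/45 = $13,804. Book value $50,012.
Year 4: $88,740 × 6/45 = $11,832. Book value $38,180.
Year 5: $88,740 × 5/45 = $9,860. Book value $28,320.

$9,860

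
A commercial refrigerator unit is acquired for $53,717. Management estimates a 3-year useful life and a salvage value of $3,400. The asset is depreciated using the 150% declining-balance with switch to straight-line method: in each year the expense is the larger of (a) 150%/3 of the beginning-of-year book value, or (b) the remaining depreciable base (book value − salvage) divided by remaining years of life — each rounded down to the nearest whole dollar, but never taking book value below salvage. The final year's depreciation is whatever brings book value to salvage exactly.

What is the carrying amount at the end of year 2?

$13,430

Depreciable base = $53,717 − $3,400 = $50,317.
Year 1: DB = ⌊$53,717 × 150%/3⌋ = $26,858; SL = ⌊$50,317/3⌋ = $16,772 → take DB $26,858. Book value $26,859.
Year 2: DB = ⌊$26,859 × 150%/3⌋ = $13,429; SL = ⌊$23,459/2⌋ = $11,729 → take DB $13,429. Book value $13,430.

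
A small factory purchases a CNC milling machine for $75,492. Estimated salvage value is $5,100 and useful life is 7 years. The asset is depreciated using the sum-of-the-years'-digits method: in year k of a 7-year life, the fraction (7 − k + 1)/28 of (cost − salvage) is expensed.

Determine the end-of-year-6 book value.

Depreciable base = $75,492 − $5,100 = $70,392.
Sum of the years' digits = 7+6+5+4+3+2+1 = 28.
Year 1: $70,392 × 7/28 = $17,598. Book value $57,894.
Year 2: $70,392 × 6/28 = $15,084. Book value $42,810.
Year 3: $70,392 × 5/28 = $12,570. Book value $30,240.
Year 4: $70,392 × 4/28 = $10,056. Book value $20,184.
Year 5: $70,392 × 3/28 = $7,542. Book value $12,642.
Year 6: $70,392 × 2/28 = $5,028. Book value $7,614.

$7,614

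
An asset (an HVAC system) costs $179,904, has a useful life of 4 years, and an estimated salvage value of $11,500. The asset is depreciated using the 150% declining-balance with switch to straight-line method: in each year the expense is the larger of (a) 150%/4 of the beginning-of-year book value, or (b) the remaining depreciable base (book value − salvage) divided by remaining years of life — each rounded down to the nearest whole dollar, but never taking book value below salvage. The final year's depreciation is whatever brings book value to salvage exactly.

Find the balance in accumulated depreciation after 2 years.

$109,629

Depreciable base = $179,904 − $11,500 = $168,404.
Year 1: DB = ⌊$179,904 × 150%/4⌋ = $67,464; SL = ⌊$168,404/4⌋ = $42,101 → take DB $67,464. Book value $112,440.
Year 2: DB = ⌊$112,440 × 150%/4⌋ = $42,165; SL = ⌊$100,940/3⌋ = $33,646 → take DB $42,165. Book value $70,275.
Accumulated through year 2 = $179,904 − $70,275 = $109,629.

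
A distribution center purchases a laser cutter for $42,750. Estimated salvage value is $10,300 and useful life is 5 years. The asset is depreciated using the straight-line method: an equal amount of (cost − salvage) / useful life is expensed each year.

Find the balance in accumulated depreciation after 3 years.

Depreciable base = $42,750 − $10,300 = $32,450.
Annual expense = $32,450 / 5 = $6,490.
End of year 1: book value $36,260.
End of year 2: book value $29,770.
End of year 3: book value $23,280.
Accumulated through year 3 = $42,750 − $23,280 = $19,470.

$19,470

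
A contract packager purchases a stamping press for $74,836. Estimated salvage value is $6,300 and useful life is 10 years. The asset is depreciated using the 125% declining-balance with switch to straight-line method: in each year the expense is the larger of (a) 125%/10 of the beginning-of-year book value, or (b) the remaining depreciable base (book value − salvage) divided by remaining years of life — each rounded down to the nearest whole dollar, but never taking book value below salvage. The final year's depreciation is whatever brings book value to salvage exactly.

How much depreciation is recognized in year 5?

Depreciable base = $74,836 − $6,300 = $68,536.
Year 1: DB = ⌊$74,836 × 125%/10⌋ = $9,354; SL = ⌊$68,536/10⌋ = $6,853 → take DB $9,354. Book value $65,482.
Year 2: DB = ⌊$65,482 × 125%/10⌋ = $8,185; SL = ⌊$59,182/9⌋ = $6,575 → take DB $8,185. Book value $57,297.
Year 3: DB = ⌊$57,297 × 125%/10⌋ = $7,162; SL = ⌊$50,997/8⌋ = $6,374 → take DB $7,162. Book value $50,135.
Year 4: DB = ⌊$50,135 × 125%/10⌋ = $6,266; SL = ⌊$43,835/7⌋ = $6,262 → take DB $6,266. Book value $43,869.
Year 5: DB = ⌊$43,869 × 125%/10⌋ = $5,483; SL = ⌊$37,569/6⌋ = $6,261 → take SL $6,261. Book value $37,608.

$6,261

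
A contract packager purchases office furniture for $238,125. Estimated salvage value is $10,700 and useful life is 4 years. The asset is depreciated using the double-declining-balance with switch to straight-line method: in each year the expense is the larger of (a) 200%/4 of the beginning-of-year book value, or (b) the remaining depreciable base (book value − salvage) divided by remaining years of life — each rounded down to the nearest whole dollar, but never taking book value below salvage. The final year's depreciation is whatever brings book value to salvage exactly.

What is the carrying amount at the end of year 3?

Depreciable base = $238,125 − $10,700 = $227,425.
Year 1: DB = ⌊$238,125 × 200%/4⌋ = $119,062; SL = ⌊$227,425/4⌋ = $56,856 → take DB $119,062. Book value $119,063.
Year 2: DB = ⌊$119,063 × 200%/4⌋ = $59,531; SL = ⌊$108,363/3⌋ = $36,121 → take DB $59,531. Book value $59,532.
Year 3: DB = ⌊$59,532 × 200%/4⌋ = $29,766; SL = ⌊$48,832/2⌋ = $24,416 → take DB $29,766. Book value $29,766.

$29,766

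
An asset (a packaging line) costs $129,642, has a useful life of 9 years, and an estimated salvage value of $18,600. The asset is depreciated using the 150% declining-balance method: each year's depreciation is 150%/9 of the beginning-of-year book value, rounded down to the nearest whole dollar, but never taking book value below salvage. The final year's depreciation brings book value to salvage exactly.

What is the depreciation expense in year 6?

Depreciable base = $129,642 − $18,600 = $111,042.
Year 1: ⌊$129,642 × 150%/9⌋ = $21,607. Book value $108,035.
Year 2: ⌊$108,035 × 150%/9⌋ = $18,005. Book value $90,030.
Year 3: ⌊$90,030 × 150%/9⌋ = $15,005. Book value $75,025.
Year 4: ⌊$75,025 × 150%/9⌋ = $12,504. Book value $62,521.
Year 5: ⌊$62,521 × 150%/9⌋ = $10,420. Book value $52,101.
Year 6: ⌊$52,101 × 150%/9⌋ = $8,683. Book value $43,418.

$8,683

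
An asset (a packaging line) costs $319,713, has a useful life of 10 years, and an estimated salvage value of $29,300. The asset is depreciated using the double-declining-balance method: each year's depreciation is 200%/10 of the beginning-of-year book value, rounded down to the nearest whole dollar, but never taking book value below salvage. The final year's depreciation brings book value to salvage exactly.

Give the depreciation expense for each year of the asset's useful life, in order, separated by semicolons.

Depreciable base = $319,713 − $29,300 = $290,413.
Year 1: ⌊$319,713 × 200%/10⌋ = $63,942. Book value $255,771.
Year 2: ⌊$255,771 × 200%/10⌋ = $51,154. Book value $204,617.
Year 3: ⌊$204,617 × 200%/10⌋ = $40,923. Book value $163,694.
Year 4: ⌊$163,694 × 200%/10⌋ = $32,738. Book value $130,956.
Year 5: ⌊$130,956 × 200%/10⌋ = $26,191. Book value $104,765.
Year 6: ⌊$104,765 × 200%/10⌋ = $20,953. Book value $83,812.
Year 7: ⌊$83,812 × 200%/10⌋ = $16,762. Book value $67,050.
Year 8: ⌊$67,050 × 200%/10⌋ = $13,410. Book value $53,640.
Year 9: ⌊$53,640 × 200%/10⌋ = $10,728. Book value $42,912.
Year 10 (final): $42,912 − $29,300 = $13,612. Book value $29,300.

$63,942; $51,154; $40,923; $32,738; $26,191; $20,953; $16,762; $13,410; $10,728; $13,612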